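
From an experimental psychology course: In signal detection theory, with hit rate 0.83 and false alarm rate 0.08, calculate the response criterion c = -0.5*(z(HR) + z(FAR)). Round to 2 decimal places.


c = -0.5 * (z(HR) + z(FAR))
z(0.83) = 0.9542
z(0.08) = -1.4051
c = -0.5 * (0.9542 + -1.4051)
= -0.5 * -0.4509
= 0.23


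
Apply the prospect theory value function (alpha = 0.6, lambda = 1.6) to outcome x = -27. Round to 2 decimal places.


Since x = -27 < 0, use v(x) = -lambda*(-x)^alpha
(-x) = 27
27^0.6 = 7.2247
v(-27) = -1.6 * 7.2247
= -11.56


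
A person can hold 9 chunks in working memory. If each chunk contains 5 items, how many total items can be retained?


Total items = chunks * items_per_chunk
= 9 * 5
= 45


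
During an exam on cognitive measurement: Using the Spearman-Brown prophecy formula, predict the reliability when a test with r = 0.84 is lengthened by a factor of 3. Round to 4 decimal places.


r_new = n*r / (1 + (n-1)*r)
Numerator = 3 * 0.84 = 2.52
Denominator = 1 + 2 * 0.84 = 2.68
r_new = 2.52 / 2.68
= 0.9403


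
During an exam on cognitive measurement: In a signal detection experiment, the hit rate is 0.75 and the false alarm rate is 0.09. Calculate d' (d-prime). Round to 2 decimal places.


d' = z(HR) - z(FAR)
z(0.75) = 0.6745
z(0.09) = -1.3408
d' = 0.6745 - -1.3408
= 2.02


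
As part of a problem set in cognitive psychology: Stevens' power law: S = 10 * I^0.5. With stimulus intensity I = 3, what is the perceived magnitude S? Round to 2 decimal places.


S = 10 * 3^0.5
3^0.5 = 1.7321
S = 10 * 1.7321
= 17.32


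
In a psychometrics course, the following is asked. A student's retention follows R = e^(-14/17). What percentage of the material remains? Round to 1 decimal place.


R = e^(-t/S)
-t/S = -14/17 = -0.823529
R = e^(-0.823529) = 0.43888
Percentage = 0.43888 * 100
= 43.9


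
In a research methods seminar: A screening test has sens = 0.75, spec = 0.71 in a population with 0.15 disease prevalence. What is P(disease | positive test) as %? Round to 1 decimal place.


PPV = (sens * prev) / (sens * prev + (1-spec) * (1-prev))
Numerator = 0.75 * 0.15 = 0.1125
P(positive and no disease) = (1 - spec) * (1 - prev) = (1 - 0.71) * (1 - 0.15) = 0.2465
Denominator = 0.1125 + 0.2465 = 0.359
PPV = 0.1125 / 0.359 = 0.31337
As percentage = 31.3


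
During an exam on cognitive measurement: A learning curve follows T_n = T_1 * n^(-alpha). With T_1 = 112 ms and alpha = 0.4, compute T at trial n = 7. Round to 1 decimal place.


T_n = 112 * 7^(-0.4)
7^(-0.4) = 0.459157
T_n = 112 * 0.459157
= 51.4 ms


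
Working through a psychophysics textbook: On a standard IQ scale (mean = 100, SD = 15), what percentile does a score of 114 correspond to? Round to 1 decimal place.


z = (IQ - mean) / SD
z = (114 - 100) / 15 = 0.9333
Percentile = Phi(0.9333) * 100
Phi(0.9333) = 0.824667
= 82.5


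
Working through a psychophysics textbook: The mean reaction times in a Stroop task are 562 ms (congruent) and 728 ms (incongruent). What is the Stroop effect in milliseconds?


Stroop effect = RT(incongruent) - RT(congruent)
= 728 - 562
= 166 ms


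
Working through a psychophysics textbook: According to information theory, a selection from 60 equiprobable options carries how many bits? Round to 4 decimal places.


H = log2(n)
H = log2(60)
= 5.9069


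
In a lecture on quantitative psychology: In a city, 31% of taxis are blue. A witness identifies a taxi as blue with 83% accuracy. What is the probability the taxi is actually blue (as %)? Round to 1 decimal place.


P(blue | says blue) = P(says blue | blue)*P(blue) / [P(says blue | blue)*P(blue) + P(says blue | not blue)*P(not blue)]
Numerator = 0.83 * 0.31 = 0.2573
False identification = 0.17 * 0.69 = 0.1173
P = 0.2573 / (0.2573 + 0.1173)
= 0.2573 / 0.3746
As percentage = 68.7


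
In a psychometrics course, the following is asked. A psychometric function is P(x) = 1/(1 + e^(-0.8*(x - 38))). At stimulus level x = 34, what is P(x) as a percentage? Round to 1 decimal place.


P(x) = 1/(1 + e^(-0.8*(34 - 38)))
Exponent = -0.8 * -4 = 3.2
e^(3.2) = 24.53253
P = 1/(1 + 24.53253) = 0.039166
Percentage = 3.9


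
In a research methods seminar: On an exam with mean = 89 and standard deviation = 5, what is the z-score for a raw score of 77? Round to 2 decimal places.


z = (X - mu) / sigma
= (77 - 89) / 5
= -12 / 5
= -2.40


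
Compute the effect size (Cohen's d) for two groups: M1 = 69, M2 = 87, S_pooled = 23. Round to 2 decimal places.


Cohen's d = (M1 - M2) / S_pooled
= (69 - 87) / 23
= -18 / 23
= -0.78


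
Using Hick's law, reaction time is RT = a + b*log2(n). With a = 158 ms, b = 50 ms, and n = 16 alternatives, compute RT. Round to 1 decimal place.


RT = 158 + 50 * log2(16)
log2(16) = 4.0
RT = 158 + 50 * 4.0
= 158 + 200.0
= 358.0 ms


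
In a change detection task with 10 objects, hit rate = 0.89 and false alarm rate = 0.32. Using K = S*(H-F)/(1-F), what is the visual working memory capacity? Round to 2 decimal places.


K = S * (H - F) / (1 - F)
H - F = 0.57
1 - F = 0.68
K = 10 * 0.57 / 0.68
= 8.38


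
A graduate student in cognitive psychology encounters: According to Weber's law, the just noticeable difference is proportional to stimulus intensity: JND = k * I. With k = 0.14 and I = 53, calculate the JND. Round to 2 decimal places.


JND = k * I
JND = 0.14 * 53
= 7.42


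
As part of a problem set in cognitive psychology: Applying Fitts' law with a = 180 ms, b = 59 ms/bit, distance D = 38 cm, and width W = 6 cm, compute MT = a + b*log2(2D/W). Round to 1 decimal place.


MT = 180 + 59 * log2(2*38/6)
2D/W = 12.666667
log2(12.666667) = 3.663
MT = 180 + 59 * 3.663
= 396.1 ms


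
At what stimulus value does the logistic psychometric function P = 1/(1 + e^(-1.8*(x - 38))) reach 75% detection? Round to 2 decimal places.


At P = 0.75: 0.75 = 1/(1 + e^(-k*(x-x0)))
Solving: e^(-k*(x-x0)) = 1/3
x = x0 + ln(3)/k
ln(3) = 1.0986
x = 38 + 1.0986/1.8
= 38 + 0.6103
= 38.61


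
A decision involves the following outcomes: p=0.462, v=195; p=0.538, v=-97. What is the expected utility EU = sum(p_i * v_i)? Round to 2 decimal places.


EU = sum(p_i * v_i)
0.462 * 195 = 90.09
0.538 * -97 = -52.186
EU = 90.09 + -52.186
= 37.90


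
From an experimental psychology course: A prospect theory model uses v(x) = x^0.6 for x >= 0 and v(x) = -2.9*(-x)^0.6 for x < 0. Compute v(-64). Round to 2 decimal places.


Since x = -64 < 0, use v(x) = -lambda*(-x)^alpha
(-x) = 64
64^0.6 = 12.1257
v(-64) = -2.9 * 12.1257
= -35.16


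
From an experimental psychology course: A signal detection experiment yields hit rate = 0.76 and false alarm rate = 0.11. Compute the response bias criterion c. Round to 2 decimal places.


c = -0.5 * (z(HR) + z(FAR))
z(0.76) = 0.7063
z(0.11) = -1.2265
c = -0.5 * (0.7063 + -1.2265)
= -0.5 * -0.5202
= 0.26


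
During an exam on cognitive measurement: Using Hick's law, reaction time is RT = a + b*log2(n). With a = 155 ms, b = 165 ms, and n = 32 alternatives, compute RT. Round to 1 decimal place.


RT = 155 + 165 * log2(32)
log2(32) = 5.0
RT = 155 + 165 * 5.0
= 155 + 825.0
= 980.0 ms


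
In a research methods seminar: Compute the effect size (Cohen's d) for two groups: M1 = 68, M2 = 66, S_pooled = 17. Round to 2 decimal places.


Cohen's d = (M1 - M2) / S_pooled
= (68 - 66) / 17
= 2 / 17
= 0.12


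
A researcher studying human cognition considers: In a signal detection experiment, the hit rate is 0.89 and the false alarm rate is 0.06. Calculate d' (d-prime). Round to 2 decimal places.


d' = z(HR) - z(FAR)
z(0.89) = 1.2265
z(0.06) = -1.5548
d' = 1.2265 - -1.5548
= 2.78


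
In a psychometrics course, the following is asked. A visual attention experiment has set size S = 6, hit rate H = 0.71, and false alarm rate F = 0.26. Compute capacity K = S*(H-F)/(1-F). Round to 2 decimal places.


K = S * (H - F) / (1 - F)
H - F = 0.45
1 - F = 0.74
K = 6 * 0.45 / 0.74
= 3.65


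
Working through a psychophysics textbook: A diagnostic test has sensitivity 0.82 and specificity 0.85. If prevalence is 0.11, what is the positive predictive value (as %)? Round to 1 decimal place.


PPV = (sens * prev) / (sens * prev + (1-spec) * (1-prev))
Numerator = 0.82 * 0.11 = 0.0902
P(positive and no disease) = (1 - spec) * (1 - prev) = (1 - 0.85) * (1 - 0.11) = 0.1335
Denominator = 0.0902 + 0.1335 = 0.2237
PPV = 0.0902 / 0.2237 = 0.403219
As percentage = 40.3


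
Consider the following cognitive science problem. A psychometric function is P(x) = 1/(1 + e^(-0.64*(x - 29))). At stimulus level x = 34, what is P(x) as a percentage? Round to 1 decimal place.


P(x) = 1/(1 + e^(-0.64*(34 - 29)))
Exponent = -0.64 * 5 = -3.2
e^(-3.2) = 0.040762
P = 1/(1 + 0.040762) = 0.960834
Percentage = 96.1


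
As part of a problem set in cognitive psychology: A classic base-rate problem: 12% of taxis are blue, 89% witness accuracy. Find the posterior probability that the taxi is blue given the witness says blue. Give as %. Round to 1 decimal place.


P(blue | says blue) = P(says blue | blue)*P(blue) / [P(says blue | blue)*P(blue) + P(says blue | not blue)*P(not blue)]
Numerator = 0.89 * 0.12 = 0.1068
False identification = 0.11 * 0.88 = 0.0968
P = 0.1068 / (0.1068 + 0.0968)
= 0.1068 / 0.2036
As percentage = 52.5


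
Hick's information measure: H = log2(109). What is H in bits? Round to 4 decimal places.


H = log2(n)
H = log2(109)
= 6.7682


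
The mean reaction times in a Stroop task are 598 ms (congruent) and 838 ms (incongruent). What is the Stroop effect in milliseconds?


Stroop effect = RT(incongruent) - RT(congruent)
= 838 - 598
= 240 ms


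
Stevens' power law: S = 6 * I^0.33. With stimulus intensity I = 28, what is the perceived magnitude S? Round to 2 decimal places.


S = 6 * 28^0.33
28^0.33 = 3.003
S = 6 * 3.003
= 18.02


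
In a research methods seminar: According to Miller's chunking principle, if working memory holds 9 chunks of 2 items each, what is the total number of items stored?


Total items = chunks * items_per_chunk
= 9 * 2
= 18


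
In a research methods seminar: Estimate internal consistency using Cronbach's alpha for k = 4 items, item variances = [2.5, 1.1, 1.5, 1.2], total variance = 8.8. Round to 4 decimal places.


alpha = (k/(k-1)) * (1 - sum(s_i^2)/s_total^2)
sum(item variances) = 6.3
k/(k-1) = 4/3 = 1.333333
1 - 6.3/8.8 = 1 - 0.715909 = 0.284091
alpha = 1.333333 * 0.284091
= 0.3788


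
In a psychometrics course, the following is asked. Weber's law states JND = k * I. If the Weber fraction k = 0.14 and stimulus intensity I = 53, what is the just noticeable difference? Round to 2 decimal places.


JND = k * I
JND = 0.14 * 53
= 7.42


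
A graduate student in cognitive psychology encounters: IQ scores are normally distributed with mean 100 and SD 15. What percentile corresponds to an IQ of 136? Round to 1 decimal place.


z = (IQ - mean) / SD
z = (136 - 100) / 15 = 2.4
Percentile = Phi(2.4) * 100
Phi(2.4) = 0.991802
= 99.2


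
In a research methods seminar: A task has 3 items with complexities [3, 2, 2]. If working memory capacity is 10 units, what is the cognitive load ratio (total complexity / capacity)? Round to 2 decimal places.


Total complexity = 3 + 2 + 2 = 7
Load = total / capacity = 7 / 10
= 0.70


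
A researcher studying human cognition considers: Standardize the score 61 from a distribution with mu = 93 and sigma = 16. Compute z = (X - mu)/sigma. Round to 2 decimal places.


z = (X - mu) / sigma
= (61 - 93) / 16
= -32 / 16
= -2.00


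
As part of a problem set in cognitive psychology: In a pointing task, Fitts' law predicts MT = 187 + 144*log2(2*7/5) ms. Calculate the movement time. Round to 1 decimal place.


MT = 187 + 144 * log2(2*7/5)
2D/W = 2.8
log2(2.8) = 1.4854
MT = 187 + 144 * 1.4854
= 400.9 ms


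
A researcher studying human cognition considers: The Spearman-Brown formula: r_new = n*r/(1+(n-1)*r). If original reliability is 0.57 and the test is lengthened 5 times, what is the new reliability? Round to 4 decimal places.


r_new = n*r / (1 + (n-1)*r)
Numerator = 5 * 0.57 = 2.85
Denominator = 1 + 4 * 0.57 = 3.28
r_new = 2.85 / 3.28
= 0.8689


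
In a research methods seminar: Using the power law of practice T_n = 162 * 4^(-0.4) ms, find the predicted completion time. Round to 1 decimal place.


T_n = 162 * 4^(-0.4)
4^(-0.4) = 0.574349
T_n = 162 * 0.574349
= 93.0 ms


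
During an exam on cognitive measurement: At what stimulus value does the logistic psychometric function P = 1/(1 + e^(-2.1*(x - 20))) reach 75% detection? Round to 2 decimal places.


At P = 0.75: 0.75 = 1/(1 + e^(-k*(x-x0)))
Solving: e^(-k*(x-x0)) = 1/3
x = x0 + ln(3)/k
ln(3) = 1.0986
x = 20 + 1.0986/2.1
= 20 + 0.5231
= 20.52


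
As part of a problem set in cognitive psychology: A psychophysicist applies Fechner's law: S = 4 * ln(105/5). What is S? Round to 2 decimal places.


S = 4 * ln(105/5)
I/I0 = 21.0
ln(21.0) = 3.0445
S = 4 * 3.0445
= 12.18


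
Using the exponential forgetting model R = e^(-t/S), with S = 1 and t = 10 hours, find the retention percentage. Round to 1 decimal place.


R = e^(-t/S)
-t/S = -10/1 = -10.0
R = e^(-10.0) = 4.5e-05
Percentage = 4.5e-05 * 100
= 0.0


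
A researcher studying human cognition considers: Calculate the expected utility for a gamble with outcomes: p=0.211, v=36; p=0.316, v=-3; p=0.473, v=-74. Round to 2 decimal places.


EU = sum(p_i * v_i)
0.211 * 36 = 7.596
0.316 * -3 = -0.948
0.473 * -74 = -35.002
EU = 7.596 + -0.948 + -35.002
= -28.35


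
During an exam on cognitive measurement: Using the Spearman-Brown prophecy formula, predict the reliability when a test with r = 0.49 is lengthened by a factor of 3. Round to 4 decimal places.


r_new = n*r / (1 + (n-1)*r)
Numerator = 3 * 0.49 = 1.47
Denominator = 1 + 2 * 0.49 = 1.98
r_new = 1.47 / 1.98
= 0.7424


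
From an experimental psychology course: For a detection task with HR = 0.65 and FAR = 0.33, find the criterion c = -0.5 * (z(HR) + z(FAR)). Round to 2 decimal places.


c = -0.5 * (z(HR) + z(FAR))
z(0.65) = 0.3853
z(0.33) = -0.4399
c = -0.5 * (0.3853 + -0.4399)
= -0.5 * -0.0546
= 0.03


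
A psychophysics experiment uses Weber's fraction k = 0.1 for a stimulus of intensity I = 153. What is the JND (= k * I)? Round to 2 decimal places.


JND = k * I
JND = 0.1 * 153
= 15.30


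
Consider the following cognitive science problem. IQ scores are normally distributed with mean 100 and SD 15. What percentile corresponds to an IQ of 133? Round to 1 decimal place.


z = (IQ - mean) / SD
z = (133 - 100) / 15 = 2.2
Percentile = Phi(2.2) * 100
Phi(2.2) = 0.986097
= 98.6


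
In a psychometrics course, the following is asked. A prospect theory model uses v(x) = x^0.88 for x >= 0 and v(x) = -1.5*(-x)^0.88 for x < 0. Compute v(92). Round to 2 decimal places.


Since x = 92 >= 0, use v(x) = x^0.88
92^0.88 = 53.4728
v(92) = 53.47


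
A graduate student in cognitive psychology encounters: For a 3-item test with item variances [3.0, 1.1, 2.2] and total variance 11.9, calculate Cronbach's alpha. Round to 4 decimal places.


alpha = (k/(k-1)) * (1 - sum(s_i^2)/s_total^2)
sum(item variances) = 6.3
k/(k-1) = 3/2 = 1.5
1 - 6.3/11.9 = 1 - 0.529412 = 0.470588
alpha = 1.5 * 0.470588
= 0.7059


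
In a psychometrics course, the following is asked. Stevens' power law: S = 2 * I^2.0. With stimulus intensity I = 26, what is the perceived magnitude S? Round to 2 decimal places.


S = 2 * 26^2.0
26^2.0 = 676.0
S = 2 * 676.0
= 1352.00


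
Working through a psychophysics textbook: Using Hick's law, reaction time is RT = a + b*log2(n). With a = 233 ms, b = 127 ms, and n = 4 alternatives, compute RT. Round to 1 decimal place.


RT = 233 + 127 * log2(4)
log2(4) = 2.0
RT = 233 + 127 * 2.0
= 233 + 254.0
= 487.0 ms


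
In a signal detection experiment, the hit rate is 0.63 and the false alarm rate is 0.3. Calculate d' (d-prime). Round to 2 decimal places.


d' = z(HR) - z(FAR)
z(0.63) = 0.3319
z(0.3) = -0.5244
d' = 0.3319 - -0.5244
= 0.86


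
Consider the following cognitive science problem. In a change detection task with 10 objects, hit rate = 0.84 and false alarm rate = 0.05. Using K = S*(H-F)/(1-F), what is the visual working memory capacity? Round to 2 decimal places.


K = S * (H - F) / (1 - F)
H - F = 0.79
1 - F = 0.95
K = 10 * 0.79 / 0.95
= 8.32


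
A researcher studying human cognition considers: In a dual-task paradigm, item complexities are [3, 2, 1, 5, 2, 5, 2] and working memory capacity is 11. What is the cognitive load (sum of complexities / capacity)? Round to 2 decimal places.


Total complexity = 3 + 2 + 1 + 5 + 2 + 5 + 2 = 20
Load = total / capacity = 20 / 11
= 1.82


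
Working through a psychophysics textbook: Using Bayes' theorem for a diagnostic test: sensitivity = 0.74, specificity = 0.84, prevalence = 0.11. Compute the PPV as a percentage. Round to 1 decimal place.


PPV = (sens * prev) / (sens * prev + (1-spec) * (1-prev))
Numerator = 0.74 * 0.11 = 0.0814
P(positive and no disease) = (1 - spec) * (1 - prev) = (1 - 0.84) * (1 - 0.11) = 0.1424
Denominator = 0.0814 + 0.1424 = 0.2238
PPV = 0.0814 / 0.2238 = 0.363718
As percentage = 36.4


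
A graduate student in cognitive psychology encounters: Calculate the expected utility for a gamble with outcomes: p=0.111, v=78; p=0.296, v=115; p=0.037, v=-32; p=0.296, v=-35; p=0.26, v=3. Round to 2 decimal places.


EU = sum(p_i * v_i)
0.111 * 78 = 8.658
0.296 * 115 = 34.04
0.037 * -32 = -1.184
0.296 * -35 = -10.36
0.26 * 3 = 0.78
EU = 8.658 + 34.04 + -1.184 + -10.36 + 0.78
= 31.93


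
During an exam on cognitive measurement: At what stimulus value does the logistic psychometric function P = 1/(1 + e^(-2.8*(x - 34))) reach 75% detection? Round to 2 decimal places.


At P = 0.75: 0.75 = 1/(1 + e^(-k*(x-x0)))
Solving: e^(-k*(x-x0)) = 1/3
x = x0 + ln(3)/k
ln(3) = 1.0986
x = 34 + 1.0986/2.8
= 34 + 0.3924
= 34.39


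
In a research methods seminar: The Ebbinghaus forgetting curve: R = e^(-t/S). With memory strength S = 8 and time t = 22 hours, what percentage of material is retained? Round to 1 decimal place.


R = e^(-t/S)
-t/S = -22/8 = -2.75
R = e^(-2.75) = 0.063928
Percentage = 0.063928 * 100
= 6.4


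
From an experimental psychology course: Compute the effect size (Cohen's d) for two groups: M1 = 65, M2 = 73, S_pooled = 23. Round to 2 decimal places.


Cohen's d = (M1 - M2) / S_pooled
= (65 - 73) / 23
= -8 / 23
= -0.35


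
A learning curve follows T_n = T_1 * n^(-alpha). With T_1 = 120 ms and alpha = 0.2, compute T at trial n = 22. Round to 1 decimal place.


T_n = 120 * 22^(-0.2)
22^(-0.2) = 0.538909
T_n = 120 * 0.538909
= 64.7 ms


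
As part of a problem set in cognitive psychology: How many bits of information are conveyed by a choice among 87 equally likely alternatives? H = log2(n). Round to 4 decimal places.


H = log2(n)
H = log2(87)
= 6.4429


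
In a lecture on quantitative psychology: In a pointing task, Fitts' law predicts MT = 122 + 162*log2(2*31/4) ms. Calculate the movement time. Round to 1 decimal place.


MT = 122 + 162 * log2(2*31/4)
2D/W = 15.5
log2(15.5) = 3.9542
MT = 122 + 162 * 3.9542
= 762.6 ms


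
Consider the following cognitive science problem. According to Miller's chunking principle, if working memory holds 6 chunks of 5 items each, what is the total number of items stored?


Total items = chunks * items_per_chunk
= 6 * 5
= 30


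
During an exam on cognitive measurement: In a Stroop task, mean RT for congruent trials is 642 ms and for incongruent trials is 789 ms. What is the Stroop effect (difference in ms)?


Stroop effect = RT(incongruent) - RT(congruent)
= 789 - 642
= 147 ms


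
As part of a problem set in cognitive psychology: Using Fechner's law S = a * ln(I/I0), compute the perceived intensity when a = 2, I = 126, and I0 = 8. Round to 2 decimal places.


S = 2 * ln(126/8)
I/I0 = 15.75
ln(15.75) = 2.7568
S = 2 * 2.7568
= 5.51


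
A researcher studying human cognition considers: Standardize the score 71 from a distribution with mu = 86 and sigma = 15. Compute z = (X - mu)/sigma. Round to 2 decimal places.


z = (X - mu) / sigma
= (71 - 86) / 15
= -15 / 15
= -1.00


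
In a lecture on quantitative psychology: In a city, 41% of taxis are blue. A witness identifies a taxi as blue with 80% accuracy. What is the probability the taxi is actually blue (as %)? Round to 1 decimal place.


P(blue | says blue) = P(says blue | blue)*P(blue) / [P(says blue | blue)*P(blue) + P(says blue | not blue)*P(not blue)]
Numerator = 0.8 * 0.41 = 0.328
False identification = 0.2 * 0.59 = 0.118
P = 0.328 / (0.328 + 0.118)
= 0.328 / 0.446
As percentage = 73.5


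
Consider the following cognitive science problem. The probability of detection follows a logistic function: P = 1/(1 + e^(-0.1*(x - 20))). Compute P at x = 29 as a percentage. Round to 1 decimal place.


P(x) = 1/(1 + e^(-0.1*(29 - 20)))
Exponent = -0.1 * 9 = -0.9
e^(-0.9) = 0.40657
P = 1/(1 + 0.40657) = 0.710949
Percentage = 71.1


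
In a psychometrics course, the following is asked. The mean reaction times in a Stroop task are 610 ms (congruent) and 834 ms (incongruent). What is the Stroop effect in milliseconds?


Stroop effect = RT(incongruent) - RT(congruent)
= 834 - 610
= 224 ms


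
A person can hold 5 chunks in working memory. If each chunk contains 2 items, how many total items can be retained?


Total items = chunks * items_per_chunk
= 5 * 2
= 10


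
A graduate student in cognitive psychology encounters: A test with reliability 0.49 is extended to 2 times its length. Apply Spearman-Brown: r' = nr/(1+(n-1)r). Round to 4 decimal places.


r_new = n*r / (1 + (n-1)*r)
Numerator = 2 * 0.49 = 0.98
Denominator = 1 + 1 * 0.49 = 1.49
r_new = 0.98 / 1.49
= 0.6577


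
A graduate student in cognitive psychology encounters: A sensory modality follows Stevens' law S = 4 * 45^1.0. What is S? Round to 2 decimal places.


S = 4 * 45^1.0
45^1.0 = 45.0
S = 4 * 45.0
= 180.00


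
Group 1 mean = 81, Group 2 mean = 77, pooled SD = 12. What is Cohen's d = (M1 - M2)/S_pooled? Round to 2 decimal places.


Cohen's d = (M1 - M2) / S_pooled
= (81 - 77) / 12
= 4 / 12
= 0.33


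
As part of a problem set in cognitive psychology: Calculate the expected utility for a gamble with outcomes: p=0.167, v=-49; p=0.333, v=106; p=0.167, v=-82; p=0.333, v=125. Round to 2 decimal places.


EU = sum(p_i * v_i)
0.167 * -49 = -8.183
0.333 * 106 = 35.298
0.167 * -82 = -13.694
0.333 * 125 = 41.625
EU = -8.183 + 35.298 + -13.694 + 41.625
= 55.05


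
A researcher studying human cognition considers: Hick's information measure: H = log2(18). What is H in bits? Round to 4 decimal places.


H = log2(n)
H = log2(18)
= 4.1699


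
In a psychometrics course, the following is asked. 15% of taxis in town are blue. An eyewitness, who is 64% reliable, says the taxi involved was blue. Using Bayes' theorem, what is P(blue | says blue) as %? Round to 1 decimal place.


P(blue | says blue) = P(says blue | blue)*P(blue) / [P(says blue | blue)*P(blue) + P(says blue | not blue)*P(not blue)]
Numerator = 0.64 * 0.15 = 0.096
False identification = 0.36 * 0.85 = 0.306
P = 0.096 / (0.096 + 0.306)
= 0.096 / 0.402
As percentage = 23.9


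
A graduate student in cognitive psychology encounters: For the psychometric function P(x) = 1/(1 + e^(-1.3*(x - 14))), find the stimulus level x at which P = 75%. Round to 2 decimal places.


At P = 0.75: 0.75 = 1/(1 + e^(-k*(x-x0)))
Solving: e^(-k*(x-x0)) = 1/3
x = x0 + ln(3)/k
ln(3) = 1.0986
x = 14 + 1.0986/1.3
= 14 + 0.8451
= 14.85


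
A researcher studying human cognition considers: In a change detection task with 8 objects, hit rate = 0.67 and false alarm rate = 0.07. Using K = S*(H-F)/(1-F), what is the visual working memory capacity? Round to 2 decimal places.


K = S * (H - F) / (1 - F)
H - F = 0.6
1 - F = 0.93
K = 8 * 0.6 / 0.93
= 5.16


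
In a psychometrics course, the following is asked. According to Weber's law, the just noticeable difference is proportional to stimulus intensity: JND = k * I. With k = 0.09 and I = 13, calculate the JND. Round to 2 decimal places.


JND = k * I
JND = 0.09 * 13
= 1.17


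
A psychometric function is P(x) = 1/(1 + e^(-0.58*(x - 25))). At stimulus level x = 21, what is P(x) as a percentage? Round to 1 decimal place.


P(x) = 1/(1 + e^(-0.58*(21 - 25)))
Exponent = -0.58 * -4 = 2.32
e^(2.32) = 10.175674
P = 1/(1 + 10.175674) = 0.08948
Percentage = 8.9


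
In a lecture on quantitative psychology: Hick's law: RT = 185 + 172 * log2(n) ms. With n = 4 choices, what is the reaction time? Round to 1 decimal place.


RT = 185 + 172 * log2(4)
log2(4) = 2.0
RT = 185 + 172 * 2.0
= 185 + 344.0
= 529.0 ms


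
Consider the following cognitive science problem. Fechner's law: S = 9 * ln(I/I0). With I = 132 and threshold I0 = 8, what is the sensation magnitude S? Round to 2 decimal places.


S = 9 * ln(132/8)
I/I0 = 16.5
ln(16.5) = 2.8034
S = 9 * 2.8034
= 25.23


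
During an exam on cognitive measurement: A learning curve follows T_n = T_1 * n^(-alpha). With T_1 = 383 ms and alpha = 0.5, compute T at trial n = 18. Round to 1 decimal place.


T_n = 383 * 18^(-0.5)
18^(-0.5) = 0.235702
T_n = 383 * 0.235702
= 90.3 ms


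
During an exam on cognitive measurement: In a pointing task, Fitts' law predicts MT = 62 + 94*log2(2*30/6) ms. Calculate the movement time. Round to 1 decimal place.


MT = 62 + 94 * log2(2*30/6)
2D/W = 10.0
log2(10.0) = 3.3219
MT = 62 + 94 * 3.3219
= 374.3 ms


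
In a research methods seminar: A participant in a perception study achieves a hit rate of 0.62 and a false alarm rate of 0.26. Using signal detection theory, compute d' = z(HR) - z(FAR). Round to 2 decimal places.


d' = z(HR) - z(FAR)
z(0.62) = 0.3055
z(0.26) = -0.6433
d' = 0.3055 - -0.6433
= 0.95


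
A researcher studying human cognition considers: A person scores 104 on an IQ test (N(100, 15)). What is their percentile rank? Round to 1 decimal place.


z = (IQ - mean) / SD
z = (104 - 100) / 15 = 0.2667
Percentile = Phi(0.2667) * 100
Phi(0.2667) = 0.60515
= 60.5


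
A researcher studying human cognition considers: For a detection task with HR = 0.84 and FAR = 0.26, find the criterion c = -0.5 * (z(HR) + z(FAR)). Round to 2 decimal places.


c = -0.5 * (z(HR) + z(FAR))
z(0.84) = 0.9945
z(0.26) = -0.6433
c = -0.5 * (0.9945 + -0.6433)
= -0.5 * 0.3512
= -0.18


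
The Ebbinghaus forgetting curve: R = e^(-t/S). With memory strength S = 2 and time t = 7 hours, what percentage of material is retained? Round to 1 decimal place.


R = e^(-t/S)
-t/S = -7/2 = -3.5
R = e^(-3.5) = 0.030197
Percentage = 0.030197 * 100
= 3.0


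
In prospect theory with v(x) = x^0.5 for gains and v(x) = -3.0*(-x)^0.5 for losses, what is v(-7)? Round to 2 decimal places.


Since x = -7 < 0, use v(x) = -lambda*(-x)^alpha
(-x) = 7
7^0.5 = 2.6458
v(-7) = -3.0 * 2.6458
= -7.94


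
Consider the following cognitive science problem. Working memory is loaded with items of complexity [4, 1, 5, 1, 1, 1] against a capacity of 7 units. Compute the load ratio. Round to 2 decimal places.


Total complexity = 4 + 1 + 5 + 1 + 1 + 1 = 13
Load = total / capacity = 13 / 7
= 1.86


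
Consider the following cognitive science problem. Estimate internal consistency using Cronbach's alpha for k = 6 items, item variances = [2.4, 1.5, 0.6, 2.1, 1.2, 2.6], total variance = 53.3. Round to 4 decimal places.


alpha = (k/(k-1)) * (1 - sum(s_i^2)/s_total^2)
sum(item variances) = 10.4
k/(k-1) = 6/5 = 1.2
1 - 10.4/53.3 = 1 - 0.195122 = 0.804878
alpha = 1.2 * 0.804878
= 0.9659


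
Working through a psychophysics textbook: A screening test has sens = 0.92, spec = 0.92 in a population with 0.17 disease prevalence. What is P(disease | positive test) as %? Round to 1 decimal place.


PPV = (sens * prev) / (sens * prev + (1-spec) * (1-prev))
Numerator = 0.92 * 0.17 = 0.1564
P(positive and no disease) = (1 - spec) * (1 - prev) = (1 - 0.92) * (1 - 0.17) = 0.0664
Denominator = 0.1564 + 0.0664 = 0.2228
PPV = 0.1564 / 0.2228 = 0.701975
As percentage = 70.2


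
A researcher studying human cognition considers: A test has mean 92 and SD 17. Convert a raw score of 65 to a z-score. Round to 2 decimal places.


z = (X - mu) / sigma
= (65 - 92) / 17
= -27 / 17
= -1.59


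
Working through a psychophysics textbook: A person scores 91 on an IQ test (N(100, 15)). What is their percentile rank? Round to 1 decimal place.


z = (IQ - mean) / SD
z = (91 - 100) / 15 = -0.6
Percentile = Phi(-0.6) * 100
Phi(-0.6) = 0.274253
= 27.4


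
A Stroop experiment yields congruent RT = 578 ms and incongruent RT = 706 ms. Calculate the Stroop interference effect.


Stroop effect = RT(incongruent) - RT(congruent)
= 706 - 578
= 128 ms


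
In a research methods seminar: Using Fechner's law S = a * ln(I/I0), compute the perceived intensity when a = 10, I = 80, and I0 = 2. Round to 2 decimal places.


S = 10 * ln(80/2)
I/I0 = 40.0
ln(40.0) = 3.6889
S = 10 * 3.6889
= 36.89


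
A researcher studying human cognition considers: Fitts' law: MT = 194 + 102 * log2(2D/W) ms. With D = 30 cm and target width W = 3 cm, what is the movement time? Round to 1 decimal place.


MT = 194 + 102 * log2(2*30/3)
2D/W = 20.0
log2(20.0) = 4.3219
MT = 194 + 102 * 4.3219
= 634.8 ms


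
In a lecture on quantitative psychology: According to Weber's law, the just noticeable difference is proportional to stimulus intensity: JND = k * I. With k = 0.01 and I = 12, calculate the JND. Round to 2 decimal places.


JND = k * I
JND = 0.01 * 12
= 0.12


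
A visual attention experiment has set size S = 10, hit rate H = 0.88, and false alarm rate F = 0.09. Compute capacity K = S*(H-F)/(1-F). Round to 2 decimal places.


K = S * (H - F) / (1 - F)
H - F = 0.79
1 - F = 0.91
K = 10 * 0.79 / 0.91
= 8.68


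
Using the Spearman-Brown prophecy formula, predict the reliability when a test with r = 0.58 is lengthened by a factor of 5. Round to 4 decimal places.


r_new = n*r / (1 + (n-1)*r)
Numerator = 5 * 0.58 = 2.9
Denominator = 1 + 4 * 0.58 = 3.32
r_new = 2.9 / 3.32
= 0.8735


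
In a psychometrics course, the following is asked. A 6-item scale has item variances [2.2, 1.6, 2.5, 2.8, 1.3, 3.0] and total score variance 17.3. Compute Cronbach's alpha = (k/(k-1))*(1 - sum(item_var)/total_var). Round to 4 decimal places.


alpha = (k/(k-1)) * (1 - sum(s_i^2)/s_total^2)
sum(item variances) = 13.4
k/(k-1) = 6/5 = 1.2
1 - 13.4/17.3 = 1 - 0.774566 = 0.225434
alpha = 1.2 * 0.225434
= 0.2705


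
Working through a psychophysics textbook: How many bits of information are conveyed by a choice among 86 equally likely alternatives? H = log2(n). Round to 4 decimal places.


H = log2(n)
H = log2(86)
= 6.4263


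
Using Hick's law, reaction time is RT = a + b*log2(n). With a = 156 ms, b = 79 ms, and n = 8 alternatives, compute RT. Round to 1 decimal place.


RT = 156 + 79 * log2(8)
log2(8) = 3.0
RT = 156 + 79 * 3.0
= 156 + 237.0
= 393.0 ms


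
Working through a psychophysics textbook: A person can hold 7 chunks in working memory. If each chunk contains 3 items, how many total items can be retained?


Total items = chunks * items_per_chunk
= 7 * 3
= 21


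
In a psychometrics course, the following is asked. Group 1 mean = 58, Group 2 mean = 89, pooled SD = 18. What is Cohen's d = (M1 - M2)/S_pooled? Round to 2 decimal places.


Cohen's d = (M1 - M2) / S_pooled
= (58 - 89) / 18
= -31 / 18
= -1.72


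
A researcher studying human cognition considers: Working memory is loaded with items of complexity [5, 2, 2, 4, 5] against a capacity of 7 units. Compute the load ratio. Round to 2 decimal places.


Total complexity = 5 + 2 + 2 + 4 + 5 = 18
Load = total / capacity = 18 / 7
= 2.57


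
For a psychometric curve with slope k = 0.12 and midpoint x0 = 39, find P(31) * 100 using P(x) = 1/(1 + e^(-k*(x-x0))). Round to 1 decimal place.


P(x) = 1/(1 + e^(-0.12*(31 - 39)))
Exponent = -0.12 * -8 = 0.96
e^(0.96) = 2.611696
P = 1/(1 + 2.611696) = 0.276878
Percentage = 27.7


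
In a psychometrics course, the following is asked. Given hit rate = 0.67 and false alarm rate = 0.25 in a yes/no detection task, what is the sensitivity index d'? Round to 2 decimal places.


d' = z(HR) - z(FAR)
z(0.67) = 0.4399
z(0.25) = -0.6745
d' = 0.4399 - -0.6745
= 1.11


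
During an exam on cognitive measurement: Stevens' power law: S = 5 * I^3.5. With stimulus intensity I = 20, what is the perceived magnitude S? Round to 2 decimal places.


S = 5 * 20^3.5
20^3.5 = 35777.0876
S = 5 * 35777.0876
= 178885.44


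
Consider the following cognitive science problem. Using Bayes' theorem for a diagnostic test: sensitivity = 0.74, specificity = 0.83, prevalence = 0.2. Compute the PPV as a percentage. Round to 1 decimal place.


PPV = (sens * prev) / (sens * prev + (1-spec) * (1-prev))
Numerator = 0.74 * 0.2 = 0.148
P(positive and no disease) = (1 - spec) * (1 - prev) = (1 - 0.83) * (1 - 0.2) = 0.136
Denominator = 0.148 + 0.136 = 0.284
PPV = 0.148 / 0.284 = 0.521127
As percentage = 52.1


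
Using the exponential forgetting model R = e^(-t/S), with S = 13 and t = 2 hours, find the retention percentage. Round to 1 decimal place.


R = e^(-t/S)
-t/S = -2/13 = -0.153846
R = e^(-0.153846) = 0.857404
Percentage = 0.857404 * 100
= 85.7


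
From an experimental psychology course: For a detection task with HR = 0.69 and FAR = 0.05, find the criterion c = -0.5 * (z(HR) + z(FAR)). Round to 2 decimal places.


c = -0.5 * (z(HR) + z(FAR))
z(0.69) = 0.4959
z(0.05) = -1.6449
c = -0.5 * (0.4959 + -1.6449)
= -0.5 * -1.149
= 0.57


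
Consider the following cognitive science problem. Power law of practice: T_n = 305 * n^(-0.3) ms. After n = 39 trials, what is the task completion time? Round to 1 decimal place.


T_n = 305 * 39^(-0.3)
39^(-0.3) = 0.333181
T_n = 305 * 0.333181
= 101.6 ms


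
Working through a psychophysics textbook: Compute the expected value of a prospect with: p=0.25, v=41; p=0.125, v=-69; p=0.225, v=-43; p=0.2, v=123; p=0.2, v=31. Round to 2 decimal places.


EU = sum(p_i * v_i)
0.25 * 41 = 10.25
0.125 * -69 = -8.625
0.225 * -43 = -9.675
0.2 * 123 = 24.6
0.2 * 31 = 6.2
EU = 10.25 + -8.625 + -9.675 + 24.6 + 6.2
= 22.75


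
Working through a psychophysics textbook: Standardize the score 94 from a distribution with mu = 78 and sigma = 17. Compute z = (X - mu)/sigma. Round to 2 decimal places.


z = (X - mu) / sigma
= (94 - 78) / 17
= 16 / 17
= 0.94


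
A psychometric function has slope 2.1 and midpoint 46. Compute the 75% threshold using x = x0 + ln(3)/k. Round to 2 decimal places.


At P = 0.75: 0.75 = 1/(1 + e^(-k*(x-x0)))
Solving: e^(-k*(x-x0)) = 1/3
x = x0 + ln(3)/k
ln(3) = 1.0986
x = 46 + 1.0986/2.1
= 46 + 0.5231
= 46.52


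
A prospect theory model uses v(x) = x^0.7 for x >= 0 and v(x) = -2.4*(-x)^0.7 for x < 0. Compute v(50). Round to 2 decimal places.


Since x = 50 >= 0, use v(x) = x^0.7
50^0.7 = 15.4625
v(50) = 15.46


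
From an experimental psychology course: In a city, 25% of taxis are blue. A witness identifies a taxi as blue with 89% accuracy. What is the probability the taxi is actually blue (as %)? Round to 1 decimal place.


P(blue | says blue) = P(says blue | blue)*P(blue) / [P(says blue | blue)*P(blue) + P(says blue | not blue)*P(not blue)]
Numerator = 0.89 * 0.25 = 0.2225
False identification = 0.11 * 0.75 = 0.0825
P = 0.2225 / (0.2225 + 0.0825)
= 0.2225 / 0.305
As percentage = 73.0


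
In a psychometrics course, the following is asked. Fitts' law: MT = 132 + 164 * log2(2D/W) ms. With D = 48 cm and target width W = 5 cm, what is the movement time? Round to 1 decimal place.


MT = 132 + 164 * log2(2*48/5)
2D/W = 19.2
log2(19.2) = 4.263
MT = 132 + 164 * 4.263
= 831.1 ms


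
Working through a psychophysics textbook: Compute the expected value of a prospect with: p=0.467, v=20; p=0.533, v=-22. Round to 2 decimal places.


EU = sum(p_i * v_i)
0.467 * 20 = 9.34
0.533 * -22 = -11.726
EU = 9.34 + -11.726
= -2.39


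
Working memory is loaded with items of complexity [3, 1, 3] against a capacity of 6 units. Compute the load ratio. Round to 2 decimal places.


Total complexity = 3 + 1 + 3 = 7
Load = total / capacity = 7 / 6
= 1.17


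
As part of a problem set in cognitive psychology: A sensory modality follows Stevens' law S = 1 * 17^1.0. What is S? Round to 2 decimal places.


S = 1 * 17^1.0
17^1.0 = 17.0
S = 1 * 17.0
= 17.00


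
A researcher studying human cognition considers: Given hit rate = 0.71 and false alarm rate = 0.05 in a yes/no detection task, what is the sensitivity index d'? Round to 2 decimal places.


d' = z(HR) - z(FAR)
z(0.71) = 0.5534
z(0.05) = -1.6449
d' = 0.5534 - -1.6449
= 2.20


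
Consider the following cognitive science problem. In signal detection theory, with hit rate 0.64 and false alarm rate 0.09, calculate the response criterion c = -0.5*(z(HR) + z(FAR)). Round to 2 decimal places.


c = -0.5 * (z(HR) + z(FAR))
z(0.64) = 0.3585
z(0.09) = -1.3408
c = -0.5 * (0.3585 + -1.3408)
= -0.5 * -0.9823
= 0.49


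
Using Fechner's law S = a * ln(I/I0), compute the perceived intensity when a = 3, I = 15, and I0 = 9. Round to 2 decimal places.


S = 3 * ln(15/9)
I/I0 = 1.666667
ln(1.666667) = 0.5108
S = 3 * 0.5108
= 1.53


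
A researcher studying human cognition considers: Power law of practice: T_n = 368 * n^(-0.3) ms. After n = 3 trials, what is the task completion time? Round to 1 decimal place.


T_n = 368 * 3^(-0.3)
3^(-0.3) = 0.719223
T_n = 368 * 0.719223
= 264.7 ms


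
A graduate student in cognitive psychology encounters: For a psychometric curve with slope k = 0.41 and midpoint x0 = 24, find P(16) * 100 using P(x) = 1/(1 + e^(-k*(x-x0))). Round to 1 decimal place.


P(x) = 1/(1 + e^(-0.41*(16 - 24)))
Exponent = -0.41 * -8 = 3.28
e^(3.28) = 26.575773
P = 1/(1 + 26.575773) = 0.036264
Percentage = 3.6


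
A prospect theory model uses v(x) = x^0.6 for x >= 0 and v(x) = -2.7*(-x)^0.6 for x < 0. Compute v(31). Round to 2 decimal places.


Since x = 31 >= 0, use v(x) = x^0.6
31^0.6 = 7.849
v(31) = 7.85


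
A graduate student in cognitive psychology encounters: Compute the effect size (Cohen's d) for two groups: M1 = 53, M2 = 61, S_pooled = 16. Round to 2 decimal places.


Cohen's d = (M1 - M2) / S_pooled
= (53 - 61) / 16
= -8 / 16
= -0.50


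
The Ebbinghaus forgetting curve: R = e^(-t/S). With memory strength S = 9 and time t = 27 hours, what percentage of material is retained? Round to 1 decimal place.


R = e^(-t/S)
-t/S = -27/9 = -3.0
R = e^(-3.0) = 0.049787
Percentage = 0.049787 * 100
= 5.0


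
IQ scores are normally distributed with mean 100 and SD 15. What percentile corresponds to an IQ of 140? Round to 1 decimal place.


z = (IQ - mean) / SD
z = (140 - 100) / 15 = 2.6667
Percentile = Phi(2.6667) * 100
Phi(2.6667) = 0.99617
= 99.6


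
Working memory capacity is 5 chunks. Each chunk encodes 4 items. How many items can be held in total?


Total items = chunks * items_per_chunk
= 5 * 4
= 20


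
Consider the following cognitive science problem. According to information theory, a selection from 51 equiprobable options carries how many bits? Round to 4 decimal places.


H = log2(n)
H = log2(51)
= 5.6724


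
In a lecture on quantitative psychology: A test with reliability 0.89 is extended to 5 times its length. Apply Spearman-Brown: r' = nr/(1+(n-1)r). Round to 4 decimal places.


r_new = n*r / (1 + (n-1)*r)
Numerator = 5 * 0.89 = 4.45
Denominator = 1 + 4 * 0.89 = 4.56
r_new = 4.45 / 4.56
= 0.9759


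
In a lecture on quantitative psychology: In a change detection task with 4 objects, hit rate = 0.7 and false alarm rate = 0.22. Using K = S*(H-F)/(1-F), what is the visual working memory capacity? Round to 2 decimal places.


K = S * (H - F) / (1 - F)
H - F = 0.48
1 - F = 0.78
K = 4 * 0.48 / 0.78
= 2.46
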